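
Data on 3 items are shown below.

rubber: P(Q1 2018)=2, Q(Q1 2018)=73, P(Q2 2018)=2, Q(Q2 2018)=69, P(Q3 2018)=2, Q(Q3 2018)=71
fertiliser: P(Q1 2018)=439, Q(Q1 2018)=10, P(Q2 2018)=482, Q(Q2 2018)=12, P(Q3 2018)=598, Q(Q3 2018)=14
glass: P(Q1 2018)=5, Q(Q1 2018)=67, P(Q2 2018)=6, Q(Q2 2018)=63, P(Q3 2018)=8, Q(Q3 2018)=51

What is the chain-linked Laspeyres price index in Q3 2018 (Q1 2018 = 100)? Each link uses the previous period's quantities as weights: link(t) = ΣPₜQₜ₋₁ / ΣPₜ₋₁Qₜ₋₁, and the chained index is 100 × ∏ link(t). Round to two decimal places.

136.76

Link Q1 2018→Q2 2018:
ΣP(Q2 2018)Q(Q1 2018) = 2×73 + 482×10 + 6×67 = 146 + 4820 + 402 = 5368
ΣP(Q1 2018)Q(Q1 2018) = 2×73 + 439×10 + 5×67 = 146 + 4390 + 335 = 4871
link = 5368/4871 = 1.102032
Link Q2 2018→Q3 2018:
ΣP(Q3 2018)Q(Q2 2018) = 2×69 + 598×12 + 8×63 = 138 + 7176 + 504 = 7818
ΣP(Q2 2018)Q(Q2 2018) = 2×69 + 482×12 + 6×63 = 138 + 5784 + 378 = 6300
link = 7818/6300 = 1.240952
Chained index = 100 × 1.102032 × 1.240952 = 136.7570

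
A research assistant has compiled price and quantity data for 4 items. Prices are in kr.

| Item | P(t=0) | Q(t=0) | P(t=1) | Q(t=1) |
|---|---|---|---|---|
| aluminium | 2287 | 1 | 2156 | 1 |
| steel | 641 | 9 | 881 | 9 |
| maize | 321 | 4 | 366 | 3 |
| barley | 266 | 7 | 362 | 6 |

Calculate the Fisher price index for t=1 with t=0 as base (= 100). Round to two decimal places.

Laspeyres component (base-period weights):
ΣP(t=1)Q(t=0) = 2156×1 + 881×9 + 366×4 + 362×7 = 2156 + 7929 + 1464 + 2534 = 14083
ΣP(t=0)Q(t=0) = 2287×1 + 641×9 + 321×4 + 266×7 = 2287 + 5769 + 1284 + 1862 = 11202
L = 14083 / 11202 × 100 = 125.7186
Paasche component (current-period weights):
ΣP(t=1)Q(t=1) = 2156×1 + 881×9 + 366×3 + 362×6 = 2156 + 7929 + 1098 + 2172 = 13355
ΣP(t=0)Q(t=1) = 2287×1 + 641×9 + 321×3 + 266×6 = 2287 + 5769 + 963 + 1596 = 10615
P = 13355 / 10615 × 100 = 125.8125
Fisher = √(L × P) = √(125.7186 × 125.8125) = 125.7656

125.77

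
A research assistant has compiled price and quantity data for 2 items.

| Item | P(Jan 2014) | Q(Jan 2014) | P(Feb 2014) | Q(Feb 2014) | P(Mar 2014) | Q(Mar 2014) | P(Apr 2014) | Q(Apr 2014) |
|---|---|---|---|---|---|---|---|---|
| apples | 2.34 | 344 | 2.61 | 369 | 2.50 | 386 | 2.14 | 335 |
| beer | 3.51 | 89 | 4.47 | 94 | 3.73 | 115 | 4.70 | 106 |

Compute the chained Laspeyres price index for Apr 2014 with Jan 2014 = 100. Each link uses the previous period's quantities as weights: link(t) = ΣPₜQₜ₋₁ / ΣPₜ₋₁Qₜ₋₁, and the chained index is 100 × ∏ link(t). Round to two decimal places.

104.63

Link Jan 2014→Feb 2014:
ΣP(Feb 2014)Q(Jan 2014) = 2.61×344 + 4.47×89 = 897.84 + 397.83 = 1295.67
ΣP(Jan 2014)Q(Jan 2014) = 2.34×344 + 3.51×89 = 804.96 + 312.39 = 1117.35
link = 1295.67/1117.35 = 1.159592
Link Feb 2014→Mar 2014:
ΣP(Mar 2014)Q(Feb 2014) = 2.50×369 + 3.73×94 = 922.5 + 350.62 = 1273.12
ΣP(Feb 2014)Q(Feb 2014) = 2.61×369 + 4.47×94 = 963.09 + 420.18 = 1383.27
link = 1273.12/1383.27 = 0.920370
Link Mar 2014→Apr 2014:
ΣP(Apr 2014)Q(Mar 2014) = 2.14×386 + 4.70×115 = 826.04 + 540.5 = 1366.54
ΣP(Mar 2014)Q(Mar 2014) = 2.50×386 + 3.73×115 = 965 + 428.95 = 1393.95
link = 1366.54/1393.95 = 0.980336
Chained index = 100 × 1.159592 × 0.920370 × 0.980336 = 104.6267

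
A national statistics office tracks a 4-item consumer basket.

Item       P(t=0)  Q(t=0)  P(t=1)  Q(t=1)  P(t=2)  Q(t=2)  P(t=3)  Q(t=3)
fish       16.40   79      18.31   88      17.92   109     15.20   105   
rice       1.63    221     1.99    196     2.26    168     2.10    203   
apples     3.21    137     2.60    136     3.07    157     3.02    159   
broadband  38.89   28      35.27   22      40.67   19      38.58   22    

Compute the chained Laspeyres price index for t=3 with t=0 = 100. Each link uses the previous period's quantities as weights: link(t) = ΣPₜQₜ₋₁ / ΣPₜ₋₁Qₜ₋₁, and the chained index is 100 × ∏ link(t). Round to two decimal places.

Link t=0→t=1:
ΣP(t=1)Q(t=0) = 18.31×79 + 1.99×221 + 2.60×137 + 35.27×28 = 1446.49 + 439.79 + 356.2 + 987.56 = 3230.04
ΣP(t=0)Q(t=0) = 16.40×79 + 1.63×221 + 3.21×137 + 38.89×28 = 1295.6 + 360.23 + 439.77 + 1088.92 = 3184.52
link = 3230.04/3184.52 = 1.014294
Link t=1→t=2:
ΣP(t=2)Q(t=1) = 17.92×88 + 2.26×196 + 3.07×136 + 40.67×22 = 1576.96 + 442.96 + 417.52 + 894.74 = 3332.18
ΣP(t=1)Q(t=1) = 18.31×88 + 1.99×196 + 2.60×136 + 35.27×22 = 1611.28 + 390.04 + 353.6 + 775.94 = 3130.86
link = 3332.18/3130.86 = 1.064302
Link t=2→t=3:
ΣP(t=3)Q(t=2) = 15.20×109 + 2.10×168 + 3.02×157 + 38.58×19 = 1656.8 + 352.8 + 474.14 + 733.02 = 3216.76
ΣP(t=2)Q(t=2) = 17.92×109 + 2.26×168 + 3.07×157 + 40.67×19 = 1953.28 + 379.68 + 481.99 + 772.73 = 3587.68
link = 3216.76/3587.68 = 0.896613
Chained index = 100 × 1.014294 × 1.064302 × 0.896613 = 96.7907

96.79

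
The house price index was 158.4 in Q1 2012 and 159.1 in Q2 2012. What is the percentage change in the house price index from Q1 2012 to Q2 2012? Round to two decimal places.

0.44%

Change = (159.1 − 158.4) / 158.4 × 100
       = 0.7 / 158.4 × 100 = 0.4419%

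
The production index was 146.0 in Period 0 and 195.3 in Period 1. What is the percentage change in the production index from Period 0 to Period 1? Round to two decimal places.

33.77%

Change = (195.3 − 146.0) / 146.0 × 100
       = 49.3 / 146.0 × 100 = 33.7671%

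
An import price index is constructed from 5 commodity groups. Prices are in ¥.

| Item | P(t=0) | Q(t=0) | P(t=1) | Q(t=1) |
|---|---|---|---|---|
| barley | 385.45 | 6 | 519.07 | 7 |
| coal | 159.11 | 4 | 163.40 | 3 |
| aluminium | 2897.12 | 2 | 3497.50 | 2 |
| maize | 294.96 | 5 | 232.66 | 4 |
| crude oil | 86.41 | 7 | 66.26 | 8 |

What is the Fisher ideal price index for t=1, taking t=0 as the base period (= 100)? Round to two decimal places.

115.26

Laspeyres component (base-period weights):
ΣP(t=1)Q(t=0) = 519.07×6 + 163.40×4 + 3497.50×2 + 232.66×5 + 66.26×7 = 3114.42 + 653.6 + 6995 + 1163.3 + 463.82 = 12390.14
ΣP(t=0)Q(t=0) = 385.45×6 + 159.11×4 + 2897.12×2 + 294.96×5 + 86.41×7 = 2312.7 + 636.44 + 5794.24 + 1474.8 + 604.87 = 10823.05
L = 12390.14 / 10823.05 × 100 = 114.4792
Paasche component (current-period weights):
ΣP(t=1)Q(t=1) = 519.07×7 + 163.40×3 + 3497.50×2 + 232.66×4 + 66.26×8 = 3633.49 + 490.2 + 6995 + 930.64 + 530.08 = 12579.41
ΣP(t=0)Q(t=1) = 385.45×7 + 159.11×3 + 2897.12×2 + 294.96×4 + 86.41×8 = 2698.15 + 477.33 + 5794.24 + 1179.84 + 691.28 = 10840.84
P = 12579.41 / 10840.84 × 100 = 116.0372
Fisher = √(L × P) = √(114.4792 × 116.0372) = 115.2556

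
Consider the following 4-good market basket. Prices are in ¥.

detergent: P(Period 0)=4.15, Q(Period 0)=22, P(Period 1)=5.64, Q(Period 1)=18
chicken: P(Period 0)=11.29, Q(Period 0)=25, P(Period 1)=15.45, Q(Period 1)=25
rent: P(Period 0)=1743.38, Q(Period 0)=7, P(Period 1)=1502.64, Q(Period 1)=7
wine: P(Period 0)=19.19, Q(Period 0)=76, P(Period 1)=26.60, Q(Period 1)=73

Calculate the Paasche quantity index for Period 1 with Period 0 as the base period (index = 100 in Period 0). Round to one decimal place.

99.2

Paasche quantity index uses current-period prices as weights.
ΣP(Period 1)·Q(Period 1) = 5.64×18 + 15.45×25 + 1502.64×7 + 26.60×73 = 101.52 + 386.25 + 10518.48 + 1941.8 = 12948.05
ΣP(Period 1)·Q(Period 0) = 5.64×22 + 15.45×25 + 1502.64×7 + 26.60×76 = 124.08 + 386.25 + 10518.48 + 2021.6 = 13050.41
Index = 12948.05 / 13050.41 × 100 = 99.2157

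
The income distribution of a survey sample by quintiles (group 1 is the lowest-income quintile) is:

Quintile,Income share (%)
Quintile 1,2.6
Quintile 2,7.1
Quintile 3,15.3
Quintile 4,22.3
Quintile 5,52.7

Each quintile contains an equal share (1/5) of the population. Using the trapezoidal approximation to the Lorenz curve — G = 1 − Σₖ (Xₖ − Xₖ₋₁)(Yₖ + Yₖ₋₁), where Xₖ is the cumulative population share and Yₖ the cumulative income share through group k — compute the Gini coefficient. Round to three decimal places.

Cumulative income shares Yₖ: 0.0260, 0.0970, 0.2500, 0.4730, 1.0000
Σ (Xₖ−Xₖ₋₁)(Yₖ+Yₖ₋₁) = (1/5)(0.0260+0.0000) + (1/5)(0.0970+0.0260) + (1/5)(0.2500+0.0970) + (1/5)(0.4730+0.2500) + (1/5)(1.0000+0.4730)
  = 0.0052 + 0.0246 + 0.0694 + 0.1446 + 0.2946 = 0.5384
G = 1 − 0.5384 = 0.4616

0.462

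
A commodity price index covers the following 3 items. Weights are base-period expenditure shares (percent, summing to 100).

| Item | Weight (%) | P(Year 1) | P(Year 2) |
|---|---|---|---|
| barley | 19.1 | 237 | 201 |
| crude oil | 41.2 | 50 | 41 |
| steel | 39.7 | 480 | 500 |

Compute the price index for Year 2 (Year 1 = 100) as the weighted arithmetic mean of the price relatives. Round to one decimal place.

91.3

barley: 19.1 × (201/237) = 19.1 × 0.848101 = 16.1987
crude oil: 41.2 × (41/50) = 41.2 × 0.820000 = 33.7840
steel: 39.7 × (500/480) = 39.7 × 1.041667 = 41.3542
Index = Σ wᵢ·(p₁ᵢ/p₀ᵢ) = 16.1987 + 33.7840 + 41.3542 = 91.3369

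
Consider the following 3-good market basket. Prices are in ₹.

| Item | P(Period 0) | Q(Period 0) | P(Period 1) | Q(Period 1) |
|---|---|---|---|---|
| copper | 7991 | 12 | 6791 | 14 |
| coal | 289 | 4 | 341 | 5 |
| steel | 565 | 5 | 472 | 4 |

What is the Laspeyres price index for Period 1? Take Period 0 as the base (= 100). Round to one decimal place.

85.3

Laspeyres price index uses base-period quantities as weights.
ΣP(Period 1)·Q(Period 0) = 6791×12 + 341×4 + 472×5 = 81492 + 1364 + 2360 = 85216
ΣP(Period 0)·Q(Period 0) = 7991×12 + 289×4 + 565×5 = 95892 + 1156 + 2825 = 99873
Index = 85216 / 99873 × 100 = 85.3244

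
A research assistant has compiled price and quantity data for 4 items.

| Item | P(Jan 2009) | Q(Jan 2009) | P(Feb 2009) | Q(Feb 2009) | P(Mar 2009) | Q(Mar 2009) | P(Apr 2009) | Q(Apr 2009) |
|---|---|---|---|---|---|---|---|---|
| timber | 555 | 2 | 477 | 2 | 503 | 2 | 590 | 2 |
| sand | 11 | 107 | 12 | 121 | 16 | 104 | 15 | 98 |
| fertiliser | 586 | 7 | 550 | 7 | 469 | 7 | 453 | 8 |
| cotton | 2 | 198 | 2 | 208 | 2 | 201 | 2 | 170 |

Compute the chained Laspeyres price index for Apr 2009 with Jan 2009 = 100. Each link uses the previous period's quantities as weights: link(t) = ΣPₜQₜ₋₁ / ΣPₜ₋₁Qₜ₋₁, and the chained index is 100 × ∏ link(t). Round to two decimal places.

94.49

Link Jan 2009→Feb 2009:
ΣP(Feb 2009)Q(Jan 2009) = 477×2 + 12×107 + 550×7 + 2×198 = 954 + 1284 + 3850 + 396 = 6484
ΣP(Jan 2009)Q(Jan 2009) = 555×2 + 11×107 + 586×7 + 2×198 = 1110 + 1177 + 4102 + 396 = 6785
link = 6484/6785 = 0.955637
Link Feb 2009→Mar 2009:
ΣP(Mar 2009)Q(Feb 2009) = 503×2 + 16×121 + 469×7 + 2×208 = 1006 + 1936 + 3283 + 416 = 6641
ΣP(Feb 2009)Q(Feb 2009) = 477×2 + 12×121 + 550×7 + 2×208 = 954 + 1452 + 3850 + 416 = 6672
link = 6641/6672 = 0.995354
Link Mar 2009→Apr 2009:
ΣP(Apr 2009)Q(Mar 2009) = 590×2 + 15×104 + 453×7 + 2×201 = 1180 + 1560 + 3171 + 402 = 6313
ΣP(Mar 2009)Q(Mar 2009) = 503×2 + 16×104 + 469×7 + 2×201 = 1006 + 1664 + 3283 + 402 = 6355
link = 6313/6355 = 0.993391
Chained index = 100 × 0.955637 × 0.995354 × 0.993391 = 94.4911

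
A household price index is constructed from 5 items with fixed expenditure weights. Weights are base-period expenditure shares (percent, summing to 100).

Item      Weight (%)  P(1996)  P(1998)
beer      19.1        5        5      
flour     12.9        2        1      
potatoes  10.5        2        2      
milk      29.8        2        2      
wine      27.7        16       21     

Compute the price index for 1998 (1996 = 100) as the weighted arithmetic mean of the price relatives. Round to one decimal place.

beer: 19.1 × (5/5) = 19.1 × 1.000000 = 19.1000
flour: 12.9 × (1/2) = 12.9 × 0.500000 = 6.4500
potatoes: 10.5 × (2/2) = 10.5 × 1.000000 = 10.5000
milk: 29.8 × (2/2) = 29.8 × 1.000000 = 29.8000
wine: 27.7 × (21/16) = 27.7 × 1.312500 = 36.3562
Index = Σ wᵢ·(p₁ᵢ/p₀ᵢ) = 19.1000 + 6.4500 + 10.5000 + 29.8000 + 36.3562 = 102.2062

102.2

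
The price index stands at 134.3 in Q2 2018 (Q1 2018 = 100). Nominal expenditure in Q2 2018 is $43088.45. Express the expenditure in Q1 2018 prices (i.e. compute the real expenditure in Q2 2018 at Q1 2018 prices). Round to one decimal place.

32083.7

Real = Nominal ÷ (Index/100) = 43088.45 ÷ (134.3/100)
     = 43088.45 ÷ 1.343 = 32083.7305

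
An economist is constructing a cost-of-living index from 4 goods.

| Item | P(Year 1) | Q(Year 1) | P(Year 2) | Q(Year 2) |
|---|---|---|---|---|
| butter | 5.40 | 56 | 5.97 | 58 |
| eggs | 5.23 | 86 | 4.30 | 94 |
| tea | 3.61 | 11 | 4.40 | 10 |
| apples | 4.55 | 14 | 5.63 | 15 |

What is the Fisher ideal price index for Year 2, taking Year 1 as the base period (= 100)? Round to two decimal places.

Laspeyres component (base-period weights):
ΣP(Year 2)Q(Year 1) = 5.97×56 + 4.30×86 + 4.40×11 + 5.63×14 = 334.32 + 369.8 + 48.4 + 78.82 = 831.34
ΣP(Year 1)Q(Year 1) = 5.40×56 + 5.23×86 + 3.61×11 + 4.55×14 = 302.4 + 449.78 + 39.71 + 63.7 = 855.59
L = 831.34 / 855.59 × 100 = 97.1657
Paasche component (current-period weights):
ΣP(Year 2)Q(Year 2) = 5.97×58 + 4.30×94 + 4.40×10 + 5.63×15 = 346.26 + 404.2 + 44 + 84.45 = 878.91
ΣP(Year 1)Q(Year 2) = 5.40×58 + 5.23×94 + 3.61×10 + 4.55×15 = 313.2 + 491.62 + 36.1 + 68.25 = 909.17
P = 878.91 / 909.17 × 100 = 96.6717
Fisher = √(L × P) = √(97.1657 × 96.6717) = 96.9184

96.92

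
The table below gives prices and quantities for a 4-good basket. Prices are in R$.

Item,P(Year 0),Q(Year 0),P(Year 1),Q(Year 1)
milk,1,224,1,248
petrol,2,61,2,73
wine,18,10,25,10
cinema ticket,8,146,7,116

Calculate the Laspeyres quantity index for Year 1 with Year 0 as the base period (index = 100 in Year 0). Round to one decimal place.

Laspeyres quantity index uses base-period prices as weights.
ΣP(Year 0)·Q(Year 1) = 1×248 + 2×73 + 18×10 + 8×116 = 248 + 146 + 180 + 928 = 1502
ΣP(Year 0)·Q(Year 0) = 1×224 + 2×61 + 18×10 + 8×146 = 224 + 122 + 180 + 1168 = 1694
Index = 1502 / 1694 × 100 = 88.6659

88.7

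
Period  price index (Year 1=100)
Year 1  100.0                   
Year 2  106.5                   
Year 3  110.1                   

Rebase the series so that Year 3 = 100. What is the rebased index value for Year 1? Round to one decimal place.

90.8

Rebased(Year 1) = 100.0 / 110.1 × 100 = 90.8265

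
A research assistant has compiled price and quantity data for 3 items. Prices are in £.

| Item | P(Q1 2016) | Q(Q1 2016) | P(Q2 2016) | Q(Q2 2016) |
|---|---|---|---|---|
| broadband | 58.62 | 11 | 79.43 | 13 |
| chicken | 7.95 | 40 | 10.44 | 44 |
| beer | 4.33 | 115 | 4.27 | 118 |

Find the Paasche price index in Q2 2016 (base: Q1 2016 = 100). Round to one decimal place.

123.0

Paasche price index uses current-period quantities as weights.
ΣP(Q2 2016)·Q(Q2 2016) = 79.43×13 + 10.44×44 + 4.27×118 = 1032.59 + 459.36 + 503.86 = 1995.81
ΣP(Q1 2016)·Q(Q2 2016) = 58.62×13 + 7.95×44 + 4.33×118 = 762.06 + 349.8 + 510.94 = 1622.8
Index = 1995.81 / 1622.8 × 100 = 122.9856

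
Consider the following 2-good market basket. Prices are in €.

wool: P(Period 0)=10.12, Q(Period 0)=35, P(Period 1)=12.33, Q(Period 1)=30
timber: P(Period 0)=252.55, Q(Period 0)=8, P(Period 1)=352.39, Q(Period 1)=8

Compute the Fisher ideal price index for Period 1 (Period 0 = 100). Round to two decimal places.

137.06

Laspeyres component (base-period weights):
ΣP(Period 1)Q(Period 0) = 12.33×35 + 352.39×8 = 431.55 + 2819.12 = 3250.67
ΣP(Period 0)Q(Period 0) = 10.12×35 + 252.55×8 = 354.2 + 2020.4 = 2374.6
L = 3250.67 / 2374.6 × 100 = 136.8934
Paasche component (current-period weights):
ΣP(Period 1)Q(Period 1) = 12.33×30 + 352.39×8 = 369.9 + 2819.12 = 3189.02
ΣP(Period 0)Q(Period 1) = 10.12×30 + 252.55×8 = 303.6 + 2020.4 = 2324
P = 3189.02 / 2324 × 100 = 137.2212
Fisher = √(L × P) = √(136.8934 × 137.2212) = 137.0572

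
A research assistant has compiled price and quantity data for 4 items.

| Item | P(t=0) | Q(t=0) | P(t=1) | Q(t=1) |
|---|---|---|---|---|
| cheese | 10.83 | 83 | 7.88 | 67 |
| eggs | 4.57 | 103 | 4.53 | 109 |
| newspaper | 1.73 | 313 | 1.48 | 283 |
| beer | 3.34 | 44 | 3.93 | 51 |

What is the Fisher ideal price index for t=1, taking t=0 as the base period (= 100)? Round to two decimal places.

Laspeyres component (base-period weights):
ΣP(t=1)Q(t=0) = 7.88×83 + 4.53×103 + 1.48×313 + 3.93×44 = 654.04 + 466.59 + 463.24 + 172.92 = 1756.79
ΣP(t=0)Q(t=0) = 10.83×83 + 4.57×103 + 1.73×313 + 3.34×44 = 898.89 + 470.71 + 541.49 + 146.96 = 2058.05
L = 1756.79 / 2058.05 × 100 = 85.3619
Paasche component (current-period weights):
ΣP(t=1)Q(t=1) = 7.88×67 + 4.53×109 + 1.48×283 + 3.93×51 = 527.96 + 493.77 + 418.84 + 200.43 = 1641
ΣP(t=0)Q(t=1) = 10.83×67 + 4.57×109 + 1.73×283 + 3.34×51 = 725.61 + 498.13 + 489.59 + 170.34 = 1883.67
P = 1641 / 1883.67 × 100 = 87.1172
Fisher = √(L × P) = √(85.3619 × 87.1172) = 86.2351

86.24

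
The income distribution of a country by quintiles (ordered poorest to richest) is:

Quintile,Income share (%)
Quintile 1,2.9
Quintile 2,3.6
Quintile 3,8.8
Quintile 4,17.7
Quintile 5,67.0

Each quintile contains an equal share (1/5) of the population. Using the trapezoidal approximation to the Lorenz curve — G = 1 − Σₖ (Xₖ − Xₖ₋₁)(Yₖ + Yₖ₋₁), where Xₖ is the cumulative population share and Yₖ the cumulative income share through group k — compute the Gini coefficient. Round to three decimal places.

Cumulative income shares Yₖ: 0.0290, 0.0650, 0.1530, 0.3300, 1.0000
Σ (Xₖ−Xₖ₋₁)(Yₖ+Yₖ₋₁) = (1/5)(0.0290+0.0000) + (1/5)(0.0650+0.0290) + (1/5)(0.1530+0.0650) + (1/5)(0.3300+0.1530) + (1/5)(1.0000+0.3300)
  = 0.0058 + 0.0188 + 0.0436 + 0.0966 + 0.2660 = 0.4308
G = 1 − 0.4308 = 0.5692

0.569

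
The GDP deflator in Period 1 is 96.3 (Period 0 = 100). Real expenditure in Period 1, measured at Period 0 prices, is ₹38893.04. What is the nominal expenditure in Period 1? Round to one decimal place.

Nominal = Real × (Index/100) = 38893.04 × (96.3/100)
        = 38893.04 × 0.963 = 37453.9975

37454.0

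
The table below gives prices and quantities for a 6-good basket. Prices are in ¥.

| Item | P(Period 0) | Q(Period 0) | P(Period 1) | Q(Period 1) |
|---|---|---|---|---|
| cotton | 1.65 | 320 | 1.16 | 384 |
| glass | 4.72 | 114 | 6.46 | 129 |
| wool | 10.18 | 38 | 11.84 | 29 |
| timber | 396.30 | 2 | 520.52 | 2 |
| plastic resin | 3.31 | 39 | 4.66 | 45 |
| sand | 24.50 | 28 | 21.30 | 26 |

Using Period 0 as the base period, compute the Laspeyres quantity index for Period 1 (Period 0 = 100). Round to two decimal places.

101.82

Laspeyres quantity index uses base-period prices as weights.
ΣP(Period 0)·Q(Period 1) = 1.65×384 + 4.72×129 + 10.18×29 + 396.30×2 + 3.31×45 + 24.50×26 = 633.6 + 608.88 + 295.22 + 792.6 + 148.95 + 637 = 3116.25
ΣP(Period 0)·Q(Period 0) = 1.65×320 + 4.72×114 + 10.18×38 + 396.30×2 + 3.31×39 + 24.50×28 = 528 + 538.08 + 386.84 + 792.6 + 129.09 + 686 = 3060.61
Index = 3116.25 / 3060.61 × 100 = 101.8179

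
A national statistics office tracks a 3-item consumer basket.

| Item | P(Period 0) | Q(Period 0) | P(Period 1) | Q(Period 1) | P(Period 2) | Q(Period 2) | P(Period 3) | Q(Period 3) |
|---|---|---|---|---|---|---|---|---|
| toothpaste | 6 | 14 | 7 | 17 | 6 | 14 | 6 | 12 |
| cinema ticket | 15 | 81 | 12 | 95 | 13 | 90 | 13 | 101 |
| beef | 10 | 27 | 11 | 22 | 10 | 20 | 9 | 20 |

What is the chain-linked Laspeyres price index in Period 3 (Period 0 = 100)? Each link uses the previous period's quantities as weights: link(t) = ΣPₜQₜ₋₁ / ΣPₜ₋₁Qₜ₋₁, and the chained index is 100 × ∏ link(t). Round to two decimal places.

89.13

Link Period 0→Period 1:
ΣP(Period 1)Q(Period 0) = 7×14 + 12×81 + 11×27 = 98 + 972 + 297 = 1367
ΣP(Period 0)Q(Period 0) = 6×14 + 15×81 + 10×27 = 84 + 1215 + 270 = 1569
link = 1367/1569 = 0.871256
Link Period 1→Period 2:
ΣP(Period 2)Q(Period 1) = 6×17 + 13×95 + 10×22 = 102 + 1235 + 220 = 1557
ΣP(Period 1)Q(Period 1) = 7×17 + 12×95 + 11×22 = 119 + 1140 + 242 = 1501
link = 1557/1501 = 1.037308
Link Period 2→Period 3:
ΣP(Period 3)Q(Period 2) = 6×14 + 13×90 + 9×20 = 84 + 1170 + 180 = 1434
ΣP(Period 2)Q(Period 2) = 6×14 + 13×90 + 10×20 = 84 + 1170 + 200 = 1454
link = 1434/1454 = 0.986245
Chained index = 100 × 0.871256 × 1.037308 × 0.986245 = 89.1329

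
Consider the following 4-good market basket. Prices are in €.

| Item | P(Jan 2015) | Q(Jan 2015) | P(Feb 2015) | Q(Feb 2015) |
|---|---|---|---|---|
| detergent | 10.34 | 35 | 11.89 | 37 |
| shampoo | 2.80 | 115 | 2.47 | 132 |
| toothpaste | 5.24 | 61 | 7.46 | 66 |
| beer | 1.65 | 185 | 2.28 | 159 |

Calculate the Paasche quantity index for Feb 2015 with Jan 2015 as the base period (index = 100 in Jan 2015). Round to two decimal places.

Paasche quantity index uses current-period prices as weights.
ΣP(Feb 2015)·Q(Feb 2015) = 11.89×37 + 2.47×132 + 7.46×66 + 2.28×159 = 439.93 + 326.04 + 492.36 + 362.52 = 1620.85
ΣP(Feb 2015)·Q(Jan 2015) = 11.89×35 + 2.47×115 + 7.46×61 + 2.28×185 = 416.15 + 284.05 + 455.06 + 421.8 = 1577.06
Index = 1620.85 / 1577.06 × 100 = 102.7767

102.78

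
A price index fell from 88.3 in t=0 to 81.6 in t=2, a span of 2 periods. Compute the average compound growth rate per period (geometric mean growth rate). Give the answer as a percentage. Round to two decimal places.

Growth factor = (81.6/88.3)^(1/2) = (0.924122)^(1/2) = 0.961313
Growth rate = 0.961313 − 1 = -0.038687 = -3.8687%

-3.87%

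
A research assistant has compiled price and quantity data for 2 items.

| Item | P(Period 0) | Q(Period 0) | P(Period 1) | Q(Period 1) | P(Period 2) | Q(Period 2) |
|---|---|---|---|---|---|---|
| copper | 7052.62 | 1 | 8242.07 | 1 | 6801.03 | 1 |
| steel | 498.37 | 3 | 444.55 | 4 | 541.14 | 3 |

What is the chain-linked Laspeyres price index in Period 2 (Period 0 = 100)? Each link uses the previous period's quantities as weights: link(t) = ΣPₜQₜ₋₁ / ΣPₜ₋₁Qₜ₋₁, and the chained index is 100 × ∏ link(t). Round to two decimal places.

100.24

Link Period 0→Period 1:
ΣP(Period 1)Q(Period 0) = 8242.07×1 + 444.55×3 = 8242.07 + 1333.65 = 9575.72
ΣP(Period 0)Q(Period 0) = 7052.62×1 + 498.37×3 = 7052.62 + 1495.11 = 8547.73
link = 9575.72/8547.73 = 1.120265
Link Period 1→Period 2:
ΣP(Period 2)Q(Period 1) = 6801.03×1 + 541.14×4 = 6801.03 + 2164.56 = 8965.59
ΣP(Period 1)Q(Period 1) = 8242.07×1 + 444.55×4 = 8242.07 + 1778.2 = 10020.27
link = 8965.59/10020.27 = 0.894745
Chained index = 100 × 1.120265 × 0.894745 = 100.2352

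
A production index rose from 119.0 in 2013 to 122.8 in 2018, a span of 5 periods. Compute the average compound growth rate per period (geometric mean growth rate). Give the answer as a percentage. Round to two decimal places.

0.63%

Growth factor = (122.8/119.0)^(1/5) = (1.031933)^(1/5) = 1.006307
Growth rate = 1.006307 − 1 = 0.006307 = 0.6307%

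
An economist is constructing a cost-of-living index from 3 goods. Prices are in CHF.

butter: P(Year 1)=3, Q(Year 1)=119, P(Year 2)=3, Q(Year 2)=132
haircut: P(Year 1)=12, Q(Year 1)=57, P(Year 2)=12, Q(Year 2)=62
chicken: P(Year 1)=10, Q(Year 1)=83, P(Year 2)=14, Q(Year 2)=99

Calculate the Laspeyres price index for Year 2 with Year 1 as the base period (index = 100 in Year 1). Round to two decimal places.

Laspeyres price index uses base-period quantities as weights.
ΣP(Year 2)·Q(Year 1) = 3×119 + 12×57 + 14×83 = 357 + 684 + 1162 = 2203
ΣP(Year 1)·Q(Year 1) = 3×119 + 12×57 + 10×83 = 357 + 684 + 830 = 1871
Index = 2203 / 1871 × 100 = 117.7445

117.74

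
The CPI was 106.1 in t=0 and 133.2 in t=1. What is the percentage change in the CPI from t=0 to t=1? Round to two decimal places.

25.54%

Change = (133.2 − 106.1) / 106.1 × 100
       = 27.1 / 106.1 × 100 = 25.5419%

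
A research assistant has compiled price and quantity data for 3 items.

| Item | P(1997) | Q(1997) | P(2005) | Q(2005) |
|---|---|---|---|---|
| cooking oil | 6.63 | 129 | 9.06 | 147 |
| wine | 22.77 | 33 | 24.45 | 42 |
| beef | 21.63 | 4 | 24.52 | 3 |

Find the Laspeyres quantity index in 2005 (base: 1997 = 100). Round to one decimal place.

117.9

Laspeyres quantity index uses base-period prices as weights.
ΣP(1997)·Q(2005) = 6.63×147 + 22.77×42 + 21.63×3 = 974.61 + 956.34 + 64.89 = 1995.84
ΣP(1997)·Q(1997) = 6.63×129 + 22.77×33 + 21.63×4 = 855.27 + 751.41 + 86.52 = 1693.2
Index = 1995.84 / 1693.2 × 100 = 117.8738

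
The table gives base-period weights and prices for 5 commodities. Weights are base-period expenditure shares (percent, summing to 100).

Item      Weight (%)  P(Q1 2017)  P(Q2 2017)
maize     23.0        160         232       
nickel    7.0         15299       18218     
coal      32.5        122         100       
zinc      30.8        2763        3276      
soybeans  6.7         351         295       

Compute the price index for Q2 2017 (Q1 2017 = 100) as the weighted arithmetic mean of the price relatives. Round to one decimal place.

maize: 23.0 × (232/160) = 23.0 × 1.450000 = 33.3500
nickel: 7.0 × (18218/15299) = 7.0 × 1.190797 = 8.3356
coal: 32.5 × (100/122) = 32.5 × 0.819672 = 26.6393
zinc: 30.8 × (3276/2763) = 30.8 × 1.185668 = 36.5186
soybeans: 6.7 × (295/351) = 6.7 × 0.840456 = 5.6311
Index = Σ wᵢ·(p₁ᵢ/p₀ᵢ) = 33.3500 + 8.3356 + 26.6393 + 36.5186 + 5.6311 = 110.4745

110.5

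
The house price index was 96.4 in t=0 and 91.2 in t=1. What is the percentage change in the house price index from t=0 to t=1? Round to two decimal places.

Change = (91.2 − 96.4) / 96.4 × 100
       = -5.2 / 96.4 × 100 = -5.3942%

-5.39%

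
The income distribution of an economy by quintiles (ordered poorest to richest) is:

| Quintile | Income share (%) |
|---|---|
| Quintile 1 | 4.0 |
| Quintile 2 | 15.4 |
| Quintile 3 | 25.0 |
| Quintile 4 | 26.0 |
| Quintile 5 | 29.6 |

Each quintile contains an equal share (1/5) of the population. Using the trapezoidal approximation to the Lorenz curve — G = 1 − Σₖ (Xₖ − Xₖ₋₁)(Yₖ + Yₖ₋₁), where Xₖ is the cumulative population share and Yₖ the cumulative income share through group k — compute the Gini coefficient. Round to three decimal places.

Cumulative income shares Yₖ: 0.0400, 0.1940, 0.4440, 0.7040, 1.0000
Σ (Xₖ−Xₖ₋₁)(Yₖ+Yₖ₋₁) = (1/5)(0.0400+0.0000) + (1/5)(0.1940+0.0400) + (1/5)(0.4440+0.1940) + (1/5)(0.7040+0.4440) + (1/5)(1.0000+0.7040)
  = 0.0080 + 0.0468 + 0.1276 + 0.2296 + 0.3408 = 0.7528
G = 1 − 0.7528 = 0.2472

0.247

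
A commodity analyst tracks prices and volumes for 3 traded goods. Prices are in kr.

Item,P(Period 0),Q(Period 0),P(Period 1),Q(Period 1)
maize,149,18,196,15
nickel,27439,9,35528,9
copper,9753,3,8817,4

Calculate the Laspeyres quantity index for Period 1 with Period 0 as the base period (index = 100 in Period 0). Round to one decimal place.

103.3

Laspeyres quantity index uses base-period prices as weights.
ΣP(Period 0)·Q(Period 1) = 149×15 + 27439×9 + 9753×4 = 2235 + 246951 + 39012 = 288198
ΣP(Period 0)·Q(Period 0) = 149×18 + 27439×9 + 9753×3 = 2682 + 246951 + 29259 = 278892
Index = 288198 / 278892 × 100 = 103.3368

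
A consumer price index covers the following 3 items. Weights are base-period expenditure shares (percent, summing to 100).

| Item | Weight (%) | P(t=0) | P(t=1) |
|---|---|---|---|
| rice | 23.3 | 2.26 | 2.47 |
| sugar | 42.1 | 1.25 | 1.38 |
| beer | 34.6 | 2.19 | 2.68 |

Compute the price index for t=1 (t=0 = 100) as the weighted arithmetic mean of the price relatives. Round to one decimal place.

rice: 23.3 × (2.47/2.26) = 23.3 × 1.092920 = 25.4650
sugar: 42.1 × (1.38/1.25) = 42.1 × 1.104000 = 46.4784
beer: 34.6 × (2.68/2.19) = 34.6 × 1.223744 = 42.3416
Index = Σ wᵢ·(p₁ᵢ/p₀ᵢ) = 25.4650 + 46.4784 + 42.3416 = 114.2850

114.3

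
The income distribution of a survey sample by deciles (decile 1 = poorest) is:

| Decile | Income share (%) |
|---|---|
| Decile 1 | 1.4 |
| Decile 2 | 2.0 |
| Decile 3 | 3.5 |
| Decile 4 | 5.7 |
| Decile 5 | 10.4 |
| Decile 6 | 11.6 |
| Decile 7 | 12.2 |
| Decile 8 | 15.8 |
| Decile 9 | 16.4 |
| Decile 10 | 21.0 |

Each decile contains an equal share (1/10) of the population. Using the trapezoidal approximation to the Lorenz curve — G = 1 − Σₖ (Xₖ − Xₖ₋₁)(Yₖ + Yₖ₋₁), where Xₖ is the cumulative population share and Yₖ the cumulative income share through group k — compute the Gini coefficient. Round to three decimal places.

0.359

Cumulative income shares Yₖ: 0.0140, 0.0340, 0.0690, 0.1260, 0.2300, 0.3460, 0.4680, 0.6260, 0.7900, 1.0000
Σ (Xₖ−Xₖ₋₁)(Yₖ+Yₖ₋₁) = (1/10)(0.0140+0.0000) + (1/10)(0.0340+0.0140) + (1/10)(0.0690+0.0340) + (1/10)(0.1260+0.0690) + (1/10)(0.2300+0.1260) + (1/10)(0.3460+0.2300) + (1/10)(0.4680+0.3460) + (1/10)(0.6260+0.4680) + (1/10)(0.7900+0.6260) + (1/10)(1.0000+0.7900)
  = 0.0014 + 0.0048 + 0.0103 + 0.0195 + 0.0356 + 0.0576 + 0.0814 + 0.1094 + 0.1416 + 0.1790 = 0.6406
G = 1 − 0.6406 = 0.3594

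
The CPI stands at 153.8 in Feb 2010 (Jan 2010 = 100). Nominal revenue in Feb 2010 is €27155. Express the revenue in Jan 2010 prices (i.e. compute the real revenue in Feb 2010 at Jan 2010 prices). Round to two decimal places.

Real = Nominal ÷ (Index/100) = 27155 ÷ (153.8/100)
     = 27155 ÷ 1.538 = 17656.0468

17656.05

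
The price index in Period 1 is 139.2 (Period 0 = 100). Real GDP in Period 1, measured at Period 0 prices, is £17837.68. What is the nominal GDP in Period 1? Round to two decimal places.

24830.05

Nominal = Real × (Index/100) = 17837.68 × (139.2/100)
        = 17837.68 × 1.392 = 24830.0506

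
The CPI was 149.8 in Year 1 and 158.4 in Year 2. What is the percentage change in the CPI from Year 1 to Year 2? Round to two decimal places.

5.74%

Change = (158.4 − 149.8) / 149.8 × 100
       = 8.6 / 149.8 × 100 = 5.7410%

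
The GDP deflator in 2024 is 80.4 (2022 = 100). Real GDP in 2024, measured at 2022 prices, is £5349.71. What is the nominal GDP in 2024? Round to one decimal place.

4301.2

Nominal = Real × (Index/100) = 5349.71 × (80.4/100)
        = 5349.71 × 0.804 = 4301.1668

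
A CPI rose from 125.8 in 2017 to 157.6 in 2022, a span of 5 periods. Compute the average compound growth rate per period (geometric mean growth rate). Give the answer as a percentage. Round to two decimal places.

Growth factor = (157.6/125.8)^(1/5) = (1.252782)^(1/5) = 1.046105
Growth rate = 1.046105 − 1 = 0.046105 = 4.6105%

4.61%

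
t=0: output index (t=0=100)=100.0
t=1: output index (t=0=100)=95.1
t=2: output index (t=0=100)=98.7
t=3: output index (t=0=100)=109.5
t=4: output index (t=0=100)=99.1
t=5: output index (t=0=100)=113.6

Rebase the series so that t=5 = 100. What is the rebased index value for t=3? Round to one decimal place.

Rebased(t=3) = 109.5 / 113.6 × 100 = 96.3908

96.4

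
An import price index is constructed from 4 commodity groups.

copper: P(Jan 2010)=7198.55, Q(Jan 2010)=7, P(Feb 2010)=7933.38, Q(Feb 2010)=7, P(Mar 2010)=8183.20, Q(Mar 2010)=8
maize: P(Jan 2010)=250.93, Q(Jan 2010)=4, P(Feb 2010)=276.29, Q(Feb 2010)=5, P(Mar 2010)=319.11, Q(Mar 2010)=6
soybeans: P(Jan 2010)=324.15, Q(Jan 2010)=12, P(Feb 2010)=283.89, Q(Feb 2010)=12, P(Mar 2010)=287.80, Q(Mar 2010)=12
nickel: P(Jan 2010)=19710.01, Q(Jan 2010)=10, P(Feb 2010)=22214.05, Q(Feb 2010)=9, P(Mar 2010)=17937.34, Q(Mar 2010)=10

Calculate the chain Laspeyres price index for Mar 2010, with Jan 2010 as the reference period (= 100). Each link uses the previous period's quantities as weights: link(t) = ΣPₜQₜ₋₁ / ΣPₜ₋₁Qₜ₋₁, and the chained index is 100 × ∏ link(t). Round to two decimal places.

Link Jan 2010→Feb 2010:
ΣP(Feb 2010)Q(Jan 2010) = 7933.38×7 + 276.29×4 + 283.89×12 + 22214.05×10 = 55533.66 + 1105.16 + 3406.68 + 222140.5 = 282186
ΣP(Jan 2010)Q(Jan 2010) = 7198.55×7 + 250.93×4 + 324.15×12 + 19710.01×10 = 50389.85 + 1003.72 + 3889.8 + 197100.1 = 252383.47
link = 282186/252383.47 = 1.118084
Link Feb 2010→Mar 2010:
ΣP(Mar 2010)Q(Feb 2010) = 8183.20×7 + 319.11×5 + 287.80×12 + 17937.34×9 = 57282.4 + 1595.55 + 3453.6 + 161436.06 = 223767.61
ΣP(Feb 2010)Q(Feb 2010) = 7933.38×7 + 276.29×5 + 283.89×12 + 22214.05×9 = 55533.66 + 1381.45 + 3406.68 + 199926.45 = 260248.24
link = 223767.61/260248.24 = 0.859824
Chained index = 100 × 1.118084 × 0.859824 = 96.1355

96.14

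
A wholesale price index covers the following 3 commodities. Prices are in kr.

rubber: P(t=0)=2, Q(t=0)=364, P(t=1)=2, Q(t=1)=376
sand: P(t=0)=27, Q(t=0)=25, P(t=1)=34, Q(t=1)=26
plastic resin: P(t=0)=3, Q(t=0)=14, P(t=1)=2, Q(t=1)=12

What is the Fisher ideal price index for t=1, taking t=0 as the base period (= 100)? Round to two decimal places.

Laspeyres component (base-period weights):
ΣP(t=1)Q(t=0) = 2×364 + 34×25 + 2×14 = 728 + 850 + 28 = 1606
ΣP(t=0)Q(t=0) = 2×364 + 27×25 + 3×14 = 728 + 675 + 42 = 1445
L = 1606 / 1445 × 100 = 111.1419
Paasche component (current-period weights):
ΣP(t=1)Q(t=1) = 2×376 + 34×26 + 2×12 = 752 + 884 + 24 = 1660
ΣP(t=0)Q(t=1) = 2×376 + 27×26 + 3×12 = 752 + 702 + 36 = 1490
P = 1660 / 1490 × 100 = 111.4094
Fisher = √(L × P) = √(111.1419 × 111.4094) = 111.2756

111.28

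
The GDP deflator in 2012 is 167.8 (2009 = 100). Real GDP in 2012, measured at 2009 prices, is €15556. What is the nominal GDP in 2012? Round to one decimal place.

26103.0

Nominal = Real × (Index/100) = 15556 × (167.8/100)
        = 15556 × 1.678 = 26102.9680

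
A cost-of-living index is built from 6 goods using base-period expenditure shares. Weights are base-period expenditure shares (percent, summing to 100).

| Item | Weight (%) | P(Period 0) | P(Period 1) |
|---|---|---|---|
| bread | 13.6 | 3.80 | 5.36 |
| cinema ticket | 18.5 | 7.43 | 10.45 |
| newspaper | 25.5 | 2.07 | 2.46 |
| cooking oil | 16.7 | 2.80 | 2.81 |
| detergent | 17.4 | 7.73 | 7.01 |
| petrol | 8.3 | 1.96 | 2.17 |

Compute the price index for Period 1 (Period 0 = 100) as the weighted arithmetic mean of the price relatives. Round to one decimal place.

bread: 13.6 × (5.36/3.80) = 13.6 × 1.410526 = 19.1832
cinema ticket: 18.5 × (10.45/7.43) = 18.5 × 1.406460 = 26.0195
newspaper: 25.5 × (2.46/2.07) = 25.5 × 1.188406 = 30.3043
cooking oil: 16.7 × (2.81/2.80) = 16.7 × 1.003571 = 16.7596
detergent: 17.4 × (7.01/7.73) = 17.4 × 0.906856 = 15.7793
petrol: 8.3 × (2.17/1.96) = 8.3 × 1.107143 = 9.1893
Index = Σ wᵢ·(p₁ᵢ/p₀ᵢ) = 19.1832 + 26.0195 + 30.3043 + 16.7596 + 15.7793 + 9.1893 = 117.2353

117.2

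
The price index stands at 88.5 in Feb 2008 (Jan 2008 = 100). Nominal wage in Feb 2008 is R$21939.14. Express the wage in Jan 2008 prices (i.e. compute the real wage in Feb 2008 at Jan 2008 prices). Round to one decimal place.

Real = Nominal ÷ (Index/100) = 21939.14 ÷ (88.5/100)
     = 21939.14 ÷ 0.885 = 24789.9887

24790.0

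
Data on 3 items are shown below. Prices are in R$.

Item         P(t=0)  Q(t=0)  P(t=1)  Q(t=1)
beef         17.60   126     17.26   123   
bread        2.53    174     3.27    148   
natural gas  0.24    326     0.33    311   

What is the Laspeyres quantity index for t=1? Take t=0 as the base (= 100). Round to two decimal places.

95.53

Laspeyres quantity index uses base-period prices as weights.
ΣP(t=0)·Q(t=1) = 17.60×123 + 2.53×148 + 0.24×311 = 2164.8 + 374.44 + 74.64 = 2613.88
ΣP(t=0)·Q(t=0) = 17.60×126 + 2.53×174 + 0.24×326 = 2217.6 + 440.22 + 78.24 = 2736.06
Index = 2613.88 / 2736.06 × 100 = 95.5345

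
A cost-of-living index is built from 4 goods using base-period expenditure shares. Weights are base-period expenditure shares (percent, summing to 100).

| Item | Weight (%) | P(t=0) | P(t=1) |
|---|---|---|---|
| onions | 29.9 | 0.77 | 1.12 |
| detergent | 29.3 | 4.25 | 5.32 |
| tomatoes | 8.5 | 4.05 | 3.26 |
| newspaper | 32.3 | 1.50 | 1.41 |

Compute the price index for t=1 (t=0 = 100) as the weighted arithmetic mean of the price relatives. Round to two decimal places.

117.37

onions: 29.9 × (1.12/0.77) = 29.9 × 1.454545 = 43.4909
detergent: 29.3 × (5.32/4.25) = 29.3 × 1.251765 = 36.6767
tomatoes: 8.5 × (3.26/4.05) = 8.5 × 0.804938 = 6.8420
newspaper: 32.3 × (1.41/1.50) = 32.3 × 0.940000 = 30.3620
Index = Σ wᵢ·(p₁ᵢ/p₀ᵢ) = 43.4909 + 36.6767 + 6.8420 + 30.3620 = 117.3716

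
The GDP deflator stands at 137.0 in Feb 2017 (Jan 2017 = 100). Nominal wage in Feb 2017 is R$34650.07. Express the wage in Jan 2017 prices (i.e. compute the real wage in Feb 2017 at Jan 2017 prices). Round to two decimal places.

Real = Nominal ÷ (Index/100) = 34650.07 ÷ (137.0/100)
     = 34650.07 ÷ 1.370 = 25292.0219

25292.02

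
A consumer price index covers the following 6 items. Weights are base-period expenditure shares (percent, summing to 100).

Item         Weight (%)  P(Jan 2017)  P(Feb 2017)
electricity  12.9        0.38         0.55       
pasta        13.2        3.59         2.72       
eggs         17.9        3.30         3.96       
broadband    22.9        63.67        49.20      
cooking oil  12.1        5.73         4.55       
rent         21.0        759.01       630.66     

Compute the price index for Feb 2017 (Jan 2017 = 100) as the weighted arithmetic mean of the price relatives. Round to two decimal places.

94.90

electricity: 12.9 × (0.55/0.38) = 12.9 × 1.447368 = 18.6711
pasta: 13.2 × (2.72/3.59) = 13.2 × 0.757660 = 10.0011
eggs: 17.9 × (3.96/3.30) = 17.9 × 1.200000 = 21.4800
broadband: 22.9 × (49.20/63.67) = 22.9 × 0.772734 = 17.6956
cooking oil: 12.1 × (4.55/5.73) = 12.1 × 0.794066 = 9.6082
rent: 21.0 × (630.66/759.01) = 21.0 × 0.830898 = 17.4489
Index = Σ wᵢ·(p₁ᵢ/p₀ᵢ) = 18.6711 + 10.0011 + 21.4800 + 17.6956 + 9.6082 + 17.4489 = 94.9048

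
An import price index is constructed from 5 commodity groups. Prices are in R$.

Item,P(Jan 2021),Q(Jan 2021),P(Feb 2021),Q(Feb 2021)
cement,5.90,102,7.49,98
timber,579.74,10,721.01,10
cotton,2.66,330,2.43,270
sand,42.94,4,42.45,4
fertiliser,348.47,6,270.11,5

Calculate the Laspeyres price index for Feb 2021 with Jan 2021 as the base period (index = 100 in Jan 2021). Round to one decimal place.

110.8

Laspeyres price index uses base-period quantities as weights.
ΣP(Feb 2021)·Q(Jan 2021) = 7.49×102 + 721.01×10 + 2.43×330 + 42.45×4 + 270.11×6 = 763.98 + 7210.1 + 801.9 + 169.8 + 1620.66 = 10566.44
ΣP(Jan 2021)·Q(Jan 2021) = 5.90×102 + 579.74×10 + 2.66×330 + 42.94×4 + 348.47×6 = 601.8 + 5797.4 + 877.8 + 171.76 + 2090.82 = 9539.58
Index = 10566.44 / 9539.58 × 100 = 110.7642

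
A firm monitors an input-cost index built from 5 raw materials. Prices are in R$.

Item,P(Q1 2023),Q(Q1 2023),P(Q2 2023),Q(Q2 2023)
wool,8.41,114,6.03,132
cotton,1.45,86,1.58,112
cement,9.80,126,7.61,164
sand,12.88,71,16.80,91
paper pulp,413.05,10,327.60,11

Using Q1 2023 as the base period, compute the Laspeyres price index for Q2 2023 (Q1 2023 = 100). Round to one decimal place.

84.9

Laspeyres price index uses base-period quantities as weights.
ΣP(Q2 2023)·Q(Q1 2023) = 6.03×114 + 1.58×86 + 7.61×126 + 16.80×71 + 327.60×10 = 687.42 + 135.88 + 958.86 + 1192.8 + 3276 = 6250.96
ΣP(Q1 2023)·Q(Q1 2023) = 8.41×114 + 1.45×86 + 9.80×126 + 12.88×71 + 413.05×10 = 958.74 + 124.7 + 1234.8 + 914.48 + 4130.5 = 7363.22
Index = 6250.96 / 7363.22 × 100 = 84.8944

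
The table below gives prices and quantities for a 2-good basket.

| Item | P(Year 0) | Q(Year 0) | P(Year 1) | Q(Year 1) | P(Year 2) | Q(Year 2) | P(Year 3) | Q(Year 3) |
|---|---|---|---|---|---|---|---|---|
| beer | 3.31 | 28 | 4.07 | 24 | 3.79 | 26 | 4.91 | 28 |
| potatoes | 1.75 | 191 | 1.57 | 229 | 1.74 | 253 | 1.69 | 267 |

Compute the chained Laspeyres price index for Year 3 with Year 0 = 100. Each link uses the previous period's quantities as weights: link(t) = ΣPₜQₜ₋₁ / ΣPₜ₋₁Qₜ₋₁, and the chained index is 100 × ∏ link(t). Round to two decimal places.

Link Year 0→Year 1:
ΣP(Year 1)Q(Year 0) = 4.07×28 + 1.57×191 = 113.96 + 299.87 = 413.83
ΣP(Year 0)Q(Year 0) = 3.31×28 + 1.75×191 = 92.68 + 334.25 = 426.93
link = 413.83/426.93 = 0.969316
Link Year 1→Year 2:
ΣP(Year 2)Q(Year 1) = 3.79×24 + 1.74×229 = 90.96 + 398.46 = 489.42
ΣP(Year 1)Q(Year 1) = 4.07×24 + 1.57×229 = 97.68 + 359.53 = 457.21
link = 489.42/457.21 = 1.070449
Link Year 2→Year 3:
ΣP(Year 3)Q(Year 2) = 4.91×26 + 1.69×253 = 127.66 + 427.57 = 555.23
ΣP(Year 2)Q(Year 2) = 3.79×26 + 1.74×253 = 98.54 + 440.22 = 538.76
link = 555.23/538.76 = 1.030570
Chained index = 100 × 0.969316 × 1.070449 × 1.030570 = 106.9323

106.93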